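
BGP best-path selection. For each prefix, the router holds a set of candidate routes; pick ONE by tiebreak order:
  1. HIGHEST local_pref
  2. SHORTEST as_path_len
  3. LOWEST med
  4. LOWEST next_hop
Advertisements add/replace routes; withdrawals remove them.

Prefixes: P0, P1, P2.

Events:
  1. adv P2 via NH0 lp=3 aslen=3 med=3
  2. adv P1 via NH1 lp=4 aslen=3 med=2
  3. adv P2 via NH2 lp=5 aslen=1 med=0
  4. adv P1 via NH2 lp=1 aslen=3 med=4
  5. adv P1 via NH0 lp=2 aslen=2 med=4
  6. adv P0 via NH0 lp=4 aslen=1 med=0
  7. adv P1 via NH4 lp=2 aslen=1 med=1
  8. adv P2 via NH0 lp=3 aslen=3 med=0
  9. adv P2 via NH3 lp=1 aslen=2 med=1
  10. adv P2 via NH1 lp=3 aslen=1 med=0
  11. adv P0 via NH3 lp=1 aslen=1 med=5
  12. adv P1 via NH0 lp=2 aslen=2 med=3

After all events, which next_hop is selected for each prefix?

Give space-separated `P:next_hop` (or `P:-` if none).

Answer: P0:NH0 P1:NH1 P2:NH2

Derivation:
Op 1: best P0=- P1=- P2=NH0
Op 2: best P0=- P1=NH1 P2=NH0
Op 3: best P0=- P1=NH1 P2=NH2
Op 4: best P0=- P1=NH1 P2=NH2
Op 5: best P0=- P1=NH1 P2=NH2
Op 6: best P0=NH0 P1=NH1 P2=NH2
Op 7: best P0=NH0 P1=NH1 P2=NH2
Op 8: best P0=NH0 P1=NH1 P2=NH2
Op 9: best P0=NH0 P1=NH1 P2=NH2
Op 10: best P0=NH0 P1=NH1 P2=NH2
Op 11: best P0=NH0 P1=NH1 P2=NH2
Op 12: best P0=NH0 P1=NH1 P2=NH2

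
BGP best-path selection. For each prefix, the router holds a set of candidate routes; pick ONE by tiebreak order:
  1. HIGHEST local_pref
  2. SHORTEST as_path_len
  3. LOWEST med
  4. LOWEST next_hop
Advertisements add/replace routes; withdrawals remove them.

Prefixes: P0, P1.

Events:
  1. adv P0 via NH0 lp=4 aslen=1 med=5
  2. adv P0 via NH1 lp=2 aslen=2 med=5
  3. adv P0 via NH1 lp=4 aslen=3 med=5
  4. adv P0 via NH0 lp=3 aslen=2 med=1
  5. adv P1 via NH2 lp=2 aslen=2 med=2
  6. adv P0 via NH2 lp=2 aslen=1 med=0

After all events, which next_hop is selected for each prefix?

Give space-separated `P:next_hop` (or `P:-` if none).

Op 1: best P0=NH0 P1=-
Op 2: best P0=NH0 P1=-
Op 3: best P0=NH0 P1=-
Op 4: best P0=NH1 P1=-
Op 5: best P0=NH1 P1=NH2
Op 6: best P0=NH1 P1=NH2

Answer: P0:NH1 P1:NH2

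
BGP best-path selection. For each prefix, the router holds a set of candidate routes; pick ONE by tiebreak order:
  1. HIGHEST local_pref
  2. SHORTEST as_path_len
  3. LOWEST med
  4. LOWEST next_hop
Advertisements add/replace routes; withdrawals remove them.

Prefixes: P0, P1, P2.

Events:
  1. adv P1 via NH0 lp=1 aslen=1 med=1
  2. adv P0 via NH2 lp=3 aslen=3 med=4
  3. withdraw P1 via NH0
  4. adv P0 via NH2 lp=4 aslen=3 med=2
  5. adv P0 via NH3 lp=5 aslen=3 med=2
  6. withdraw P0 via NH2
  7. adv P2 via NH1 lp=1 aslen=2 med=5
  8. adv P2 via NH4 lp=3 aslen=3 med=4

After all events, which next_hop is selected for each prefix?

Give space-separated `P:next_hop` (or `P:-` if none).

Op 1: best P0=- P1=NH0 P2=-
Op 2: best P0=NH2 P1=NH0 P2=-
Op 3: best P0=NH2 P1=- P2=-
Op 4: best P0=NH2 P1=- P2=-
Op 5: best P0=NH3 P1=- P2=-
Op 6: best P0=NH3 P1=- P2=-
Op 7: best P0=NH3 P1=- P2=NH1
Op 8: best P0=NH3 P1=- P2=NH4

Answer: P0:NH3 P1:- P2:NH4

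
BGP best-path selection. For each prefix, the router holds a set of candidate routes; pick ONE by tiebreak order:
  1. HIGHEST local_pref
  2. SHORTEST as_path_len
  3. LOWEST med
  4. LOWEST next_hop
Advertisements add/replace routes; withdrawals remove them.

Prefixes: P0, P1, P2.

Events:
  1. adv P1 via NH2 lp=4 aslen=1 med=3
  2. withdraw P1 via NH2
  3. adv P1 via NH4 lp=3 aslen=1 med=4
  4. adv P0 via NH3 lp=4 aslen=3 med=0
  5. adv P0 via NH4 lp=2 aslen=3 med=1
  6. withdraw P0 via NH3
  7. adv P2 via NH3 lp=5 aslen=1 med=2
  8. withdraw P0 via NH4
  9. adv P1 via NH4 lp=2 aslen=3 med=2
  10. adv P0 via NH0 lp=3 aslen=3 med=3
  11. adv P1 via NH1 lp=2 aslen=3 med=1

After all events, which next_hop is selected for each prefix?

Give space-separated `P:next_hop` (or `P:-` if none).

Answer: P0:NH0 P1:NH1 P2:NH3

Derivation:
Op 1: best P0=- P1=NH2 P2=-
Op 2: best P0=- P1=- P2=-
Op 3: best P0=- P1=NH4 P2=-
Op 4: best P0=NH3 P1=NH4 P2=-
Op 5: best P0=NH3 P1=NH4 P2=-
Op 6: best P0=NH4 P1=NH4 P2=-
Op 7: best P0=NH4 P1=NH4 P2=NH3
Op 8: best P0=- P1=NH4 P2=NH3
Op 9: best P0=- P1=NH4 P2=NH3
Op 10: best P0=NH0 P1=NH4 P2=NH3
Op 11: best P0=NH0 P1=NH1 P2=NH3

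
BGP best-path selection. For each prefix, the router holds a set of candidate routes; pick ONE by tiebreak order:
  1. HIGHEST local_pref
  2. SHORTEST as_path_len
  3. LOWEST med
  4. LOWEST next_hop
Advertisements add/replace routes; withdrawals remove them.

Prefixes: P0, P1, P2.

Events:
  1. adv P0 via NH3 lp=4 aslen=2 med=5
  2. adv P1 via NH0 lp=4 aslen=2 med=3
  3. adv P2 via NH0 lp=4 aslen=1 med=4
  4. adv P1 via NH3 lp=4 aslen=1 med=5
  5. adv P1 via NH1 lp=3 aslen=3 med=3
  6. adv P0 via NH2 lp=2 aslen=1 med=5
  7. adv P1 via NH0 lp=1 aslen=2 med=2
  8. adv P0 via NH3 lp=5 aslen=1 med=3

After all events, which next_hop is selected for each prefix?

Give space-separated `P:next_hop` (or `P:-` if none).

Op 1: best P0=NH3 P1=- P2=-
Op 2: best P0=NH3 P1=NH0 P2=-
Op 3: best P0=NH3 P1=NH0 P2=NH0
Op 4: best P0=NH3 P1=NH3 P2=NH0
Op 5: best P0=NH3 P1=NH3 P2=NH0
Op 6: best P0=NH3 P1=NH3 P2=NH0
Op 7: best P0=NH3 P1=NH3 P2=NH0
Op 8: best P0=NH3 P1=NH3 P2=NH0

Answer: P0:NH3 P1:NH3 P2:NH0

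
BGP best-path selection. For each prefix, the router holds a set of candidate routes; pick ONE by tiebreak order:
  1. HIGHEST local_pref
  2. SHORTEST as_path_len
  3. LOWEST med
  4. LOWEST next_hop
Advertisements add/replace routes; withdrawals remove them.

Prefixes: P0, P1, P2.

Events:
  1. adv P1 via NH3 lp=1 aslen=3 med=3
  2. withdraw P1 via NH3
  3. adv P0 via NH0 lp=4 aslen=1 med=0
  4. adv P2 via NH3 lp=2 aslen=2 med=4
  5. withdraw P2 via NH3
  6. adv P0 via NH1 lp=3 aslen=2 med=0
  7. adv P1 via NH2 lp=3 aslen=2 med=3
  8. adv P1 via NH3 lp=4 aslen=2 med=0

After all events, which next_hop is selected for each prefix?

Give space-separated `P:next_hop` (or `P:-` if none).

Answer: P0:NH0 P1:NH3 P2:-

Derivation:
Op 1: best P0=- P1=NH3 P2=-
Op 2: best P0=- P1=- P2=-
Op 3: best P0=NH0 P1=- P2=-
Op 4: best P0=NH0 P1=- P2=NH3
Op 5: best P0=NH0 P1=- P2=-
Op 6: best P0=NH0 P1=- P2=-
Op 7: best P0=NH0 P1=NH2 P2=-
Op 8: best P0=NH0 P1=NH3 P2=-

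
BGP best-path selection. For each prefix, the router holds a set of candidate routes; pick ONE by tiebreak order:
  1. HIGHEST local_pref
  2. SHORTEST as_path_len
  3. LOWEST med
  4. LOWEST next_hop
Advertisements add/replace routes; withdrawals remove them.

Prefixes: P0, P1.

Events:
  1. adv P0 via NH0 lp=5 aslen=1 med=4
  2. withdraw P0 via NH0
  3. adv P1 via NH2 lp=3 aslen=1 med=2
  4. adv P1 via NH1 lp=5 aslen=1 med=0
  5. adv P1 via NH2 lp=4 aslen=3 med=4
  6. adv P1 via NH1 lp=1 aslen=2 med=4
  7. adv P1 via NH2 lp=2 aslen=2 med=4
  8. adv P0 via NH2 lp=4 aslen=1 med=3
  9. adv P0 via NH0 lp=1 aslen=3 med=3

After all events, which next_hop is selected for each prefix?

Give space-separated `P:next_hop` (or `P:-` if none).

Op 1: best P0=NH0 P1=-
Op 2: best P0=- P1=-
Op 3: best P0=- P1=NH2
Op 4: best P0=- P1=NH1
Op 5: best P0=- P1=NH1
Op 6: best P0=- P1=NH2
Op 7: best P0=- P1=NH2
Op 8: best P0=NH2 P1=NH2
Op 9: best P0=NH2 P1=NH2

Answer: P0:NH2 P1:NH2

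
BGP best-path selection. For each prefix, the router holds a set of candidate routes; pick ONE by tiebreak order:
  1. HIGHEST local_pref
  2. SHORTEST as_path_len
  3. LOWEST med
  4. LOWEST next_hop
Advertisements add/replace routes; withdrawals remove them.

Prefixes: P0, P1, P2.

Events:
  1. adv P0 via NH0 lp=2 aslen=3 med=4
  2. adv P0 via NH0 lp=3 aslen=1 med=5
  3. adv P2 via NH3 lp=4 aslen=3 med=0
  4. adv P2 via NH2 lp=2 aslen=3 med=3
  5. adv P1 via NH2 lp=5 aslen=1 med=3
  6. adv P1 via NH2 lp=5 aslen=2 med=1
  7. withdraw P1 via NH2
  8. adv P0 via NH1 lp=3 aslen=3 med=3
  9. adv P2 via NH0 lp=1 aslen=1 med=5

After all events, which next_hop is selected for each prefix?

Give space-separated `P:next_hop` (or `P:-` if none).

Answer: P0:NH0 P1:- P2:NH3

Derivation:
Op 1: best P0=NH0 P1=- P2=-
Op 2: best P0=NH0 P1=- P2=-
Op 3: best P0=NH0 P1=- P2=NH3
Op 4: best P0=NH0 P1=- P2=NH3
Op 5: best P0=NH0 P1=NH2 P2=NH3
Op 6: best P0=NH0 P1=NH2 P2=NH3
Op 7: best P0=NH0 P1=- P2=NH3
Op 8: best P0=NH0 P1=- P2=NH3
Op 9: best P0=NH0 P1=- P2=NH3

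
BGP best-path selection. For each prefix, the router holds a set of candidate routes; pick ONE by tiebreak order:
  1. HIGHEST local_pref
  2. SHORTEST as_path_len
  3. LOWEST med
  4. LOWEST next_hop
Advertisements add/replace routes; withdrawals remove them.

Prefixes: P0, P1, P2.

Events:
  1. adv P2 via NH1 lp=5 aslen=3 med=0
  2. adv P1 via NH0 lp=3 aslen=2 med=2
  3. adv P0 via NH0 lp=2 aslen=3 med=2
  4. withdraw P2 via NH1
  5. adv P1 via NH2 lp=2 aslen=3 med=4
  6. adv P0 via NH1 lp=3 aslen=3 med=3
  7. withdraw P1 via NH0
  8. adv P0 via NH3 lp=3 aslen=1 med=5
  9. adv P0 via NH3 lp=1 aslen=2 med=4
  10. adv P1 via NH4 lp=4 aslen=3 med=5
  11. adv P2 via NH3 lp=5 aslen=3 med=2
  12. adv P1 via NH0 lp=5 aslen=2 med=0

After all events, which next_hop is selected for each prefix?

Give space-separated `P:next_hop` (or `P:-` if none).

Answer: P0:NH1 P1:NH0 P2:NH3

Derivation:
Op 1: best P0=- P1=- P2=NH1
Op 2: best P0=- P1=NH0 P2=NH1
Op 3: best P0=NH0 P1=NH0 P2=NH1
Op 4: best P0=NH0 P1=NH0 P2=-
Op 5: best P0=NH0 P1=NH0 P2=-
Op 6: best P0=NH1 P1=NH0 P2=-
Op 7: best P0=NH1 P1=NH2 P2=-
Op 8: best P0=NH3 P1=NH2 P2=-
Op 9: best P0=NH1 P1=NH2 P2=-
Op 10: best P0=NH1 P1=NH4 P2=-
Op 11: best P0=NH1 P1=NH4 P2=NH3
Op 12: best P0=NH1 P1=NH0 P2=NH3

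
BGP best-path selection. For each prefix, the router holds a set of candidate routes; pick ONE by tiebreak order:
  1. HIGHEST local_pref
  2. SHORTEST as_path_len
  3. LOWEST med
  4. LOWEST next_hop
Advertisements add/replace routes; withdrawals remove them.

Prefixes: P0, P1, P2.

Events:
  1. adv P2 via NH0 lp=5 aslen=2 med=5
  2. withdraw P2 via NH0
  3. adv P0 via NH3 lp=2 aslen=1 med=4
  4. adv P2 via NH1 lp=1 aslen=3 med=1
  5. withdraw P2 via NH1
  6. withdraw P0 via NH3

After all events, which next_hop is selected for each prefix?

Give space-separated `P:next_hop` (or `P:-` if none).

Answer: P0:- P1:- P2:-

Derivation:
Op 1: best P0=- P1=- P2=NH0
Op 2: best P0=- P1=- P2=-
Op 3: best P0=NH3 P1=- P2=-
Op 4: best P0=NH3 P1=- P2=NH1
Op 5: best P0=NH3 P1=- P2=-
Op 6: best P0=- P1=- P2=-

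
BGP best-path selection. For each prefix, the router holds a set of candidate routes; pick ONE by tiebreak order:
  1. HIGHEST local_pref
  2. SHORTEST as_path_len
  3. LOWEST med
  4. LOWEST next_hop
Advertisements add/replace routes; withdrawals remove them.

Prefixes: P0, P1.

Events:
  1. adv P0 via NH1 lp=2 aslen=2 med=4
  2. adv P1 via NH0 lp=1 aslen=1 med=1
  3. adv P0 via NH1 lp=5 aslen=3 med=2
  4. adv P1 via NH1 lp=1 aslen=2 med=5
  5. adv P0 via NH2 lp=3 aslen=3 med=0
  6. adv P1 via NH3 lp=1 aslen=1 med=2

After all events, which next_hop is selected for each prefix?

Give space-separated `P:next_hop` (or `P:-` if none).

Op 1: best P0=NH1 P1=-
Op 2: best P0=NH1 P1=NH0
Op 3: best P0=NH1 P1=NH0
Op 4: best P0=NH1 P1=NH0
Op 5: best P0=NH1 P1=NH0
Op 6: best P0=NH1 P1=NH0

Answer: P0:NH1 P1:NH0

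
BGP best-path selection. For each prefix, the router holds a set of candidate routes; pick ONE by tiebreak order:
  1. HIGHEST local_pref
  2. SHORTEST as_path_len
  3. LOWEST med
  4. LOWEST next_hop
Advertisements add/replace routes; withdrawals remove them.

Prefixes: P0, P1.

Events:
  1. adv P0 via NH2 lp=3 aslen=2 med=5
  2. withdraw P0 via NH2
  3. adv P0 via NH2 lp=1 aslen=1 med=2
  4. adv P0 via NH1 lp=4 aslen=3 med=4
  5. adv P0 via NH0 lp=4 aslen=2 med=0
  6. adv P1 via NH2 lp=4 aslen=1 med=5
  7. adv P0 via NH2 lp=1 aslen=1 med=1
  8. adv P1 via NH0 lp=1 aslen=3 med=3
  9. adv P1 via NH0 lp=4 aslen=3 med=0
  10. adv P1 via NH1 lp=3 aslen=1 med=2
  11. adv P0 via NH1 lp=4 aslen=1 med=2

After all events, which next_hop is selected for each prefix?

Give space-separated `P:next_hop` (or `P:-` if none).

Answer: P0:NH1 P1:NH2

Derivation:
Op 1: best P0=NH2 P1=-
Op 2: best P0=- P1=-
Op 3: best P0=NH2 P1=-
Op 4: best P0=NH1 P1=-
Op 5: best P0=NH0 P1=-
Op 6: best P0=NH0 P1=NH2
Op 7: best P0=NH0 P1=NH2
Op 8: best P0=NH0 P1=NH2
Op 9: best P0=NH0 P1=NH2
Op 10: best P0=NH0 P1=NH2
Op 11: best P0=NH1 P1=NH2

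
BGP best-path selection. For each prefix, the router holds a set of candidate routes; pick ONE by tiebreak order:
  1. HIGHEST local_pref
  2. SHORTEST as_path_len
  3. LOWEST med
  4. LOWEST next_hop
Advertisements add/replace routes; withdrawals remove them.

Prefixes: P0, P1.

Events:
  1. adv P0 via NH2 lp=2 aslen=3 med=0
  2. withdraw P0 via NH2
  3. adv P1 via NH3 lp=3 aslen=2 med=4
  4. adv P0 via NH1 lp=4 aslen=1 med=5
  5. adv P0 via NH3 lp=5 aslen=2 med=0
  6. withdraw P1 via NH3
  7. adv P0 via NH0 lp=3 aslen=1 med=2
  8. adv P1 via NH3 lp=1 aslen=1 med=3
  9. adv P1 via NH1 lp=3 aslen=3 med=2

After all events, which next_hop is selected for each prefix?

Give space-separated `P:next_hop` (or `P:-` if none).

Answer: P0:NH3 P1:NH1

Derivation:
Op 1: best P0=NH2 P1=-
Op 2: best P0=- P1=-
Op 3: best P0=- P1=NH3
Op 4: best P0=NH1 P1=NH3
Op 5: best P0=NH3 P1=NH3
Op 6: best P0=NH3 P1=-
Op 7: best P0=NH3 P1=-
Op 8: best P0=NH3 P1=NH3
Op 9: best P0=NH3 P1=NH1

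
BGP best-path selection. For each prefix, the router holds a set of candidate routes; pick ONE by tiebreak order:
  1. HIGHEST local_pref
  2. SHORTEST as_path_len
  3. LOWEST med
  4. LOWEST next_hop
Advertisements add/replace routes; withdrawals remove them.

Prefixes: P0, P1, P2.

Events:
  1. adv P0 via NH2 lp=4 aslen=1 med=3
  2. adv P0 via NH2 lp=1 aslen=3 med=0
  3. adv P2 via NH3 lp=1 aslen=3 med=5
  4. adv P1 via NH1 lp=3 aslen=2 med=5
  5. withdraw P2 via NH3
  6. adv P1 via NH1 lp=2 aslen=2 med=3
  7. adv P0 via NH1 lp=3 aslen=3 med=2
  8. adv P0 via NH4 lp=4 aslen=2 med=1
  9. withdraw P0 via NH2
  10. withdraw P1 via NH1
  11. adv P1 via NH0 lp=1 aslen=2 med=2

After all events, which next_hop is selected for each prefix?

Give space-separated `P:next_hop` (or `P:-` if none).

Answer: P0:NH4 P1:NH0 P2:-

Derivation:
Op 1: best P0=NH2 P1=- P2=-
Op 2: best P0=NH2 P1=- P2=-
Op 3: best P0=NH2 P1=- P2=NH3
Op 4: best P0=NH2 P1=NH1 P2=NH3
Op 5: best P0=NH2 P1=NH1 P2=-
Op 6: best P0=NH2 P1=NH1 P2=-
Op 7: best P0=NH1 P1=NH1 P2=-
Op 8: best P0=NH4 P1=NH1 P2=-
Op 9: best P0=NH4 P1=NH1 P2=-
Op 10: best P0=NH4 P1=- P2=-
Op 11: best P0=NH4 P1=NH0 P2=-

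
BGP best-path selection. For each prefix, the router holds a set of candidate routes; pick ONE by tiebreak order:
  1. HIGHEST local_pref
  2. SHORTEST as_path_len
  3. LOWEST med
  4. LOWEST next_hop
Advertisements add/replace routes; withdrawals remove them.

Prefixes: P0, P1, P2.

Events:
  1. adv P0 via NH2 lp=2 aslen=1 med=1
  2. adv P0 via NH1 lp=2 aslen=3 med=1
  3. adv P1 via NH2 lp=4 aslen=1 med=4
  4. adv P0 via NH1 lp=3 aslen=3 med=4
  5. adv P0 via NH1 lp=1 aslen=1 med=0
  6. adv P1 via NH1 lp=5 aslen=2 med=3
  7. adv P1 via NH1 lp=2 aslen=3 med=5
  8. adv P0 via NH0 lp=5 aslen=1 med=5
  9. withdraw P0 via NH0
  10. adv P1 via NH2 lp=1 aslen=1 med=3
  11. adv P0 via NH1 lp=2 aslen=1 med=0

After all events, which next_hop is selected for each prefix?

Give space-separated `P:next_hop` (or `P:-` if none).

Answer: P0:NH1 P1:NH1 P2:-

Derivation:
Op 1: best P0=NH2 P1=- P2=-
Op 2: best P0=NH2 P1=- P2=-
Op 3: best P0=NH2 P1=NH2 P2=-
Op 4: best P0=NH1 P1=NH2 P2=-
Op 5: best P0=NH2 P1=NH2 P2=-
Op 6: best P0=NH2 P1=NH1 P2=-
Op 7: best P0=NH2 P1=NH2 P2=-
Op 8: best P0=NH0 P1=NH2 P2=-
Op 9: best P0=NH2 P1=NH2 P2=-
Op 10: best P0=NH2 P1=NH1 P2=-
Op 11: best P0=NH1 P1=NH1 P2=-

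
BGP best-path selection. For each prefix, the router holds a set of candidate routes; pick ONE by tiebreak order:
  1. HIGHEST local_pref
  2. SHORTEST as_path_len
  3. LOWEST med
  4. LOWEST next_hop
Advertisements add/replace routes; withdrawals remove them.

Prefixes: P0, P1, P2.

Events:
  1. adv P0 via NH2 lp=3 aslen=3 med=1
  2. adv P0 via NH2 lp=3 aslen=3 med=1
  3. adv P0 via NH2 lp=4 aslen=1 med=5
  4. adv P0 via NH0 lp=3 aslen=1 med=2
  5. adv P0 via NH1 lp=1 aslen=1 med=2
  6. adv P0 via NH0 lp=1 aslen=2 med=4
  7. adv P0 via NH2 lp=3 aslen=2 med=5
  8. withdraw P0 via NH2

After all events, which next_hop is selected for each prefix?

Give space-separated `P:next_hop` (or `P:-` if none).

Answer: P0:NH1 P1:- P2:-

Derivation:
Op 1: best P0=NH2 P1=- P2=-
Op 2: best P0=NH2 P1=- P2=-
Op 3: best P0=NH2 P1=- P2=-
Op 4: best P0=NH2 P1=- P2=-
Op 5: best P0=NH2 P1=- P2=-
Op 6: best P0=NH2 P1=- P2=-
Op 7: best P0=NH2 P1=- P2=-
Op 8: best P0=NH1 P1=- P2=-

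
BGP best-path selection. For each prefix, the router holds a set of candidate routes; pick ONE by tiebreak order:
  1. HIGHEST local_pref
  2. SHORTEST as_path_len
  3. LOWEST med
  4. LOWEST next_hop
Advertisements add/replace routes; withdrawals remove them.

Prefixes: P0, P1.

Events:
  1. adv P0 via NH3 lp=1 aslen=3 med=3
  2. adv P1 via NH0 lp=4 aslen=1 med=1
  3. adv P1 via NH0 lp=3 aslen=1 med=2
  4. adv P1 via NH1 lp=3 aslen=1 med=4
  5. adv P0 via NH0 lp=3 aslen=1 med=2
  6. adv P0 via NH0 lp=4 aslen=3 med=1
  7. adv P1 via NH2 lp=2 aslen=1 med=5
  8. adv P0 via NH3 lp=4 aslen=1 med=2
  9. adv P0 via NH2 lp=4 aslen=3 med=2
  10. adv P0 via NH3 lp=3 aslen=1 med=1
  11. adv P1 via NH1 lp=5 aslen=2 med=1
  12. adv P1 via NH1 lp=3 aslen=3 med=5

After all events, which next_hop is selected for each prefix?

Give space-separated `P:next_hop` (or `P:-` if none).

Answer: P0:NH0 P1:NH0

Derivation:
Op 1: best P0=NH3 P1=-
Op 2: best P0=NH3 P1=NH0
Op 3: best P0=NH3 P1=NH0
Op 4: best P0=NH3 P1=NH0
Op 5: best P0=NH0 P1=NH0
Op 6: best P0=NH0 P1=NH0
Op 7: best P0=NH0 P1=NH0
Op 8: best P0=NH3 P1=NH0
Op 9: best P0=NH3 P1=NH0
Op 10: best P0=NH0 P1=NH0
Op 11: best P0=NH0 P1=NH1
Op 12: best P0=NH0 P1=NH0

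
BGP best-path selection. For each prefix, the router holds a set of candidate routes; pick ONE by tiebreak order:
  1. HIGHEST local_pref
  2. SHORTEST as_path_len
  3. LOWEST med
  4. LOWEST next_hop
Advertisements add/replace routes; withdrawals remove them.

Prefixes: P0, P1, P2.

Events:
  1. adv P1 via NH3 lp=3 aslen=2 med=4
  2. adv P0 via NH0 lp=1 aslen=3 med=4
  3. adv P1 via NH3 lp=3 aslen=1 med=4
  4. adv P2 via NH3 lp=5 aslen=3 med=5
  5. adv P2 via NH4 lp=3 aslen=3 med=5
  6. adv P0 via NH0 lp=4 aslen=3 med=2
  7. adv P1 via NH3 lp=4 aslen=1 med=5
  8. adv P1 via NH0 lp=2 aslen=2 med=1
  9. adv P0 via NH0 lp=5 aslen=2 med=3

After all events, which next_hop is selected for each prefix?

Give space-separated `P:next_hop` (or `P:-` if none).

Answer: P0:NH0 P1:NH3 P2:NH3

Derivation:
Op 1: best P0=- P1=NH3 P2=-
Op 2: best P0=NH0 P1=NH3 P2=-
Op 3: best P0=NH0 P1=NH3 P2=-
Op 4: best P0=NH0 P1=NH3 P2=NH3
Op 5: best P0=NH0 P1=NH3 P2=NH3
Op 6: best P0=NH0 P1=NH3 P2=NH3
Op 7: best P0=NH0 P1=NH3 P2=NH3
Op 8: best P0=NH0 P1=NH3 P2=NH3
Op 9: best P0=NH0 P1=NH3 P2=NH3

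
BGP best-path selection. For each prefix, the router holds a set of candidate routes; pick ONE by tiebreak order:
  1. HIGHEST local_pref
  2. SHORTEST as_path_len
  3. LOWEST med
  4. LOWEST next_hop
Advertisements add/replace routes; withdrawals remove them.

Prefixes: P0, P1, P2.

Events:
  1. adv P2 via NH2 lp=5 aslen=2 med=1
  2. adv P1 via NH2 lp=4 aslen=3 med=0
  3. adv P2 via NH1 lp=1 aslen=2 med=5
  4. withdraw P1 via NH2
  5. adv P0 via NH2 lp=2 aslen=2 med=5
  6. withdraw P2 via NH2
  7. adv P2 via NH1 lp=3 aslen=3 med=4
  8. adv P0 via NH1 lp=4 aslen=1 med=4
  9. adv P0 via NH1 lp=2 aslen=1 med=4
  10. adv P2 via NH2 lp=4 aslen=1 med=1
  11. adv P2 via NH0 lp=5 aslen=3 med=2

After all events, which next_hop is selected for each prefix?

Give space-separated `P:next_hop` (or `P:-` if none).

Op 1: best P0=- P1=- P2=NH2
Op 2: best P0=- P1=NH2 P2=NH2
Op 3: best P0=- P1=NH2 P2=NH2
Op 4: best P0=- P1=- P2=NH2
Op 5: best P0=NH2 P1=- P2=NH2
Op 6: best P0=NH2 P1=- P2=NH1
Op 7: best P0=NH2 P1=- P2=NH1
Op 8: best P0=NH1 P1=- P2=NH1
Op 9: best P0=NH1 P1=- P2=NH1
Op 10: best P0=NH1 P1=- P2=NH2
Op 11: best P0=NH1 P1=- P2=NH0

Answer: P0:NH1 P1:- P2:NH0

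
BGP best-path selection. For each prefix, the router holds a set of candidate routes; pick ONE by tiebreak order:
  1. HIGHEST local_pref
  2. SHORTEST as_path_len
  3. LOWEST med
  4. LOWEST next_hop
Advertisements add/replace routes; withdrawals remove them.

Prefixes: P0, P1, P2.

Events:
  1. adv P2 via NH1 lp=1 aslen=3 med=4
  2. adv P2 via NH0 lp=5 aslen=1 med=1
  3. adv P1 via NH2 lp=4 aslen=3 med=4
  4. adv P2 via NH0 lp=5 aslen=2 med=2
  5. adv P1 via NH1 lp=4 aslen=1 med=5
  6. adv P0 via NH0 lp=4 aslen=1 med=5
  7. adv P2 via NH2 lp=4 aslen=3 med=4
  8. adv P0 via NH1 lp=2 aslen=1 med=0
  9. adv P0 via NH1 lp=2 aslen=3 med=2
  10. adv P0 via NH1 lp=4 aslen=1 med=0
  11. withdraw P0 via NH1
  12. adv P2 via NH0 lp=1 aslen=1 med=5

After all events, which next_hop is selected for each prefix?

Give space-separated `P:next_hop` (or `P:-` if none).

Answer: P0:NH0 P1:NH1 P2:NH2

Derivation:
Op 1: best P0=- P1=- P2=NH1
Op 2: best P0=- P1=- P2=NH0
Op 3: best P0=- P1=NH2 P2=NH0
Op 4: best P0=- P1=NH2 P2=NH0
Op 5: best P0=- P1=NH1 P2=NH0
Op 6: best P0=NH0 P1=NH1 P2=NH0
Op 7: best P0=NH0 P1=NH1 P2=NH0
Op 8: best P0=NH0 P1=NH1 P2=NH0
Op 9: best P0=NH0 P1=NH1 P2=NH0
Op 10: best P0=NH1 P1=NH1 P2=NH0
Op 11: best P0=NH0 P1=NH1 P2=NH0
Op 12: best P0=NH0 P1=NH1 P2=NH2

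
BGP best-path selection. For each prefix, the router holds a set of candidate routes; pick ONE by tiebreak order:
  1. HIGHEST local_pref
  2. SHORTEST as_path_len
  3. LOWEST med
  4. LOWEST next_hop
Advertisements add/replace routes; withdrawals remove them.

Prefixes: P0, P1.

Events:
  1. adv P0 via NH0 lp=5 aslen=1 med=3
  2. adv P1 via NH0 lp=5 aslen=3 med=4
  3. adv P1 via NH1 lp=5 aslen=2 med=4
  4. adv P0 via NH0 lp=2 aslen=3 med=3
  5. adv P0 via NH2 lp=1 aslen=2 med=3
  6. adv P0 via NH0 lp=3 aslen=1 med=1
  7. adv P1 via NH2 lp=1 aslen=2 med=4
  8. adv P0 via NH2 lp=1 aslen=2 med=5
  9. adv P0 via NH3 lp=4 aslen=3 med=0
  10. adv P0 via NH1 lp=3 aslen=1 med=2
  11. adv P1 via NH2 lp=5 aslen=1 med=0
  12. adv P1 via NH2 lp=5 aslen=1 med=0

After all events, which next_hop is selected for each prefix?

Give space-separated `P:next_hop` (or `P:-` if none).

Op 1: best P0=NH0 P1=-
Op 2: best P0=NH0 P1=NH0
Op 3: best P0=NH0 P1=NH1
Op 4: best P0=NH0 P1=NH1
Op 5: best P0=NH0 P1=NH1
Op 6: best P0=NH0 P1=NH1
Op 7: best P0=NH0 P1=NH1
Op 8: best P0=NH0 P1=NH1
Op 9: best P0=NH3 P1=NH1
Op 10: best P0=NH3 P1=NH1
Op 11: best P0=NH3 P1=NH2
Op 12: best P0=NH3 P1=NH2

Answer: P0:NH3 P1:NH2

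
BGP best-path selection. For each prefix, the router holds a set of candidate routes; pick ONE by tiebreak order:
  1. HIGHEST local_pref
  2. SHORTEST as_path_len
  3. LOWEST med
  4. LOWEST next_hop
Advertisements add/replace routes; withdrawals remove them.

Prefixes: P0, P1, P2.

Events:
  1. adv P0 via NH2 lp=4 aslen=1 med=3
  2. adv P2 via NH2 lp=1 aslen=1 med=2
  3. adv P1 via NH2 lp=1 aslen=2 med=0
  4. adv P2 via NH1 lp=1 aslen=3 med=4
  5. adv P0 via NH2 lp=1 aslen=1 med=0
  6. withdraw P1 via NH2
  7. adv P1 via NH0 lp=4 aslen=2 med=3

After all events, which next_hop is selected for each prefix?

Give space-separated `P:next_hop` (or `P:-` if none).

Answer: P0:NH2 P1:NH0 P2:NH2

Derivation:
Op 1: best P0=NH2 P1=- P2=-
Op 2: best P0=NH2 P1=- P2=NH2
Op 3: best P0=NH2 P1=NH2 P2=NH2
Op 4: best P0=NH2 P1=NH2 P2=NH2
Op 5: best P0=NH2 P1=NH2 P2=NH2
Op 6: best P0=NH2 P1=- P2=NH2
Op 7: best P0=NH2 P1=NH0 P2=NH2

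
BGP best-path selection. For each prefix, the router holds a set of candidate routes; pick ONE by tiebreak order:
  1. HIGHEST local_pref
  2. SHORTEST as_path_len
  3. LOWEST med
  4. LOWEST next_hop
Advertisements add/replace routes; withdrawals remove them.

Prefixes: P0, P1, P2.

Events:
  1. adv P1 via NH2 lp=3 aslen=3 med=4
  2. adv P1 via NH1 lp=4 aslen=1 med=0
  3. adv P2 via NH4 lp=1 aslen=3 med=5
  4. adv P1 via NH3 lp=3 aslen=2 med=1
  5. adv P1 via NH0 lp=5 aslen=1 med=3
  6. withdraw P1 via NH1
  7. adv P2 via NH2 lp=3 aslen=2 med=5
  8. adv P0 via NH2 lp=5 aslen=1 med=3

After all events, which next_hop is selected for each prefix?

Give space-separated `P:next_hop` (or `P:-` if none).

Answer: P0:NH2 P1:NH0 P2:NH2

Derivation:
Op 1: best P0=- P1=NH2 P2=-
Op 2: best P0=- P1=NH1 P2=-
Op 3: best P0=- P1=NH1 P2=NH4
Op 4: best P0=- P1=NH1 P2=NH4
Op 5: best P0=- P1=NH0 P2=NH4
Op 6: best P0=- P1=NH0 P2=NH4
Op 7: best P0=- P1=NH0 P2=NH2
Op 8: best P0=NH2 P1=NH0 P2=NH2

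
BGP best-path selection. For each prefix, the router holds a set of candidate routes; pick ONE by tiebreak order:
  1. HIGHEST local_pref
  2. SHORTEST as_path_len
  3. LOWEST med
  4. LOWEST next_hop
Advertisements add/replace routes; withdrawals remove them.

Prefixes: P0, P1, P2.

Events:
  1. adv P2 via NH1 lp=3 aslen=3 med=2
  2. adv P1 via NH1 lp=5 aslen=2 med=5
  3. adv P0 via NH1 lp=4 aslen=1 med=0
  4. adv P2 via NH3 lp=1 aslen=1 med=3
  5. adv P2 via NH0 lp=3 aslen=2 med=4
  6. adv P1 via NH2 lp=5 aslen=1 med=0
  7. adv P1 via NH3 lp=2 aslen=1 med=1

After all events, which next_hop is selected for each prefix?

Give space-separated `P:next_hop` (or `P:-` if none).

Answer: P0:NH1 P1:NH2 P2:NH0

Derivation:
Op 1: best P0=- P1=- P2=NH1
Op 2: best P0=- P1=NH1 P2=NH1
Op 3: best P0=NH1 P1=NH1 P2=NH1
Op 4: best P0=NH1 P1=NH1 P2=NH1
Op 5: best P0=NH1 P1=NH1 P2=NH0
Op 6: best P0=NH1 P1=NH2 P2=NH0
Op 7: best P0=NH1 P1=NH2 P2=NH0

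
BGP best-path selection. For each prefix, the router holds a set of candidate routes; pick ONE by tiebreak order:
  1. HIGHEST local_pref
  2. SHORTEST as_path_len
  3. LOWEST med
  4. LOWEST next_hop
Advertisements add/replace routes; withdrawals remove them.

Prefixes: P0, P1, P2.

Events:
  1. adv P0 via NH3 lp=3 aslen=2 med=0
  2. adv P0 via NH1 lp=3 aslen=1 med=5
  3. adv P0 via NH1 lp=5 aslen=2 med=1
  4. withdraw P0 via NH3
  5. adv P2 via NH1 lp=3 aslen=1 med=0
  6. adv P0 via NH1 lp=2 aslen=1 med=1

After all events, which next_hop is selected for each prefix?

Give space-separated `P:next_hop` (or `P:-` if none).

Op 1: best P0=NH3 P1=- P2=-
Op 2: best P0=NH1 P1=- P2=-
Op 3: best P0=NH1 P1=- P2=-
Op 4: best P0=NH1 P1=- P2=-
Op 5: best P0=NH1 P1=- P2=NH1
Op 6: best P0=NH1 P1=- P2=NH1

Answer: P0:NH1 P1:- P2:NH1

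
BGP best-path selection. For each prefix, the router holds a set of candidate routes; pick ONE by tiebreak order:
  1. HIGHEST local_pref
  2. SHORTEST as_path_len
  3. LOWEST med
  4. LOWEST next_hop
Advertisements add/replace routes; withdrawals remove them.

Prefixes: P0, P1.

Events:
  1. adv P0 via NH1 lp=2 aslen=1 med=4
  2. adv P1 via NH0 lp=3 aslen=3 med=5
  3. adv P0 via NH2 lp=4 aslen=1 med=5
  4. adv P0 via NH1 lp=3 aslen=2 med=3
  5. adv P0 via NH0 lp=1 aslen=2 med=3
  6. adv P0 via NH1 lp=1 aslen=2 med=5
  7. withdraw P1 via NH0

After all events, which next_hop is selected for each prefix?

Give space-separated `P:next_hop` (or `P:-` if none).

Op 1: best P0=NH1 P1=-
Op 2: best P0=NH1 P1=NH0
Op 3: best P0=NH2 P1=NH0
Op 4: best P0=NH2 P1=NH0
Op 5: best P0=NH2 P1=NH0
Op 6: best P0=NH2 P1=NH0
Op 7: best P0=NH2 P1=-

Answer: P0:NH2 P1:-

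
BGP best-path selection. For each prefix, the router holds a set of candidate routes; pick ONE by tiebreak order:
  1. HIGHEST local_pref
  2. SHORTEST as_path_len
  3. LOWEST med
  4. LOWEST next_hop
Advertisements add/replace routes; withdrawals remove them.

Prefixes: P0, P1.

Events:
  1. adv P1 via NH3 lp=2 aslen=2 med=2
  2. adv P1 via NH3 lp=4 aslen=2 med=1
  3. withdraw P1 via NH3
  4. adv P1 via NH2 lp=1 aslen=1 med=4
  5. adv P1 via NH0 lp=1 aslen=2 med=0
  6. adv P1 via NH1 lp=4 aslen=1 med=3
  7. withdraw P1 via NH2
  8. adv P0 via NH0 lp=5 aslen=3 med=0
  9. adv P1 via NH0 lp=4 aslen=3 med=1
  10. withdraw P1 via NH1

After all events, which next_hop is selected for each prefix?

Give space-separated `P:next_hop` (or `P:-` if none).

Op 1: best P0=- P1=NH3
Op 2: best P0=- P1=NH3
Op 3: best P0=- P1=-
Op 4: best P0=- P1=NH2
Op 5: best P0=- P1=NH2
Op 6: best P0=- P1=NH1
Op 7: best P0=- P1=NH1
Op 8: best P0=NH0 P1=NH1
Op 9: best P0=NH0 P1=NH1
Op 10: best P0=NH0 P1=NH0

Answer: P0:NH0 P1:NH0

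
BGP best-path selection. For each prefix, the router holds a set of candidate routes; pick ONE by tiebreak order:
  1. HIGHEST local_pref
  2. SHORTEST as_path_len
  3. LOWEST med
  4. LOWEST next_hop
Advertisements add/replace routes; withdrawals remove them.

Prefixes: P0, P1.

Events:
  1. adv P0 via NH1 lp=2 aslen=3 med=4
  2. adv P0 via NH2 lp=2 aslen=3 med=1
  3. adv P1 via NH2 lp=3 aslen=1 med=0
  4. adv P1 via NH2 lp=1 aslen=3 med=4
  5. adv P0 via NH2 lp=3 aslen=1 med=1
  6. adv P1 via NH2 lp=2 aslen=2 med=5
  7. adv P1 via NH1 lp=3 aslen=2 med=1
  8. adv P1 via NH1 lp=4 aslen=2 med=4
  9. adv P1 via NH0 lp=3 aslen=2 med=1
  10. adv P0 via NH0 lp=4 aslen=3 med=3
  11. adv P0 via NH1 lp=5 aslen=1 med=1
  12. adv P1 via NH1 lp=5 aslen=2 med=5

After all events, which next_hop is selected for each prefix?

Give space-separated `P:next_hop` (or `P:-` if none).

Op 1: best P0=NH1 P1=-
Op 2: best P0=NH2 P1=-
Op 3: best P0=NH2 P1=NH2
Op 4: best P0=NH2 P1=NH2
Op 5: best P0=NH2 P1=NH2
Op 6: best P0=NH2 P1=NH2
Op 7: best P0=NH2 P1=NH1
Op 8: best P0=NH2 P1=NH1
Op 9: best P0=NH2 P1=NH1
Op 10: best P0=NH0 P1=NH1
Op 11: best P0=NH1 P1=NH1
Op 12: best P0=NH1 P1=NH1

Answer: P0:NH1 P1:NH1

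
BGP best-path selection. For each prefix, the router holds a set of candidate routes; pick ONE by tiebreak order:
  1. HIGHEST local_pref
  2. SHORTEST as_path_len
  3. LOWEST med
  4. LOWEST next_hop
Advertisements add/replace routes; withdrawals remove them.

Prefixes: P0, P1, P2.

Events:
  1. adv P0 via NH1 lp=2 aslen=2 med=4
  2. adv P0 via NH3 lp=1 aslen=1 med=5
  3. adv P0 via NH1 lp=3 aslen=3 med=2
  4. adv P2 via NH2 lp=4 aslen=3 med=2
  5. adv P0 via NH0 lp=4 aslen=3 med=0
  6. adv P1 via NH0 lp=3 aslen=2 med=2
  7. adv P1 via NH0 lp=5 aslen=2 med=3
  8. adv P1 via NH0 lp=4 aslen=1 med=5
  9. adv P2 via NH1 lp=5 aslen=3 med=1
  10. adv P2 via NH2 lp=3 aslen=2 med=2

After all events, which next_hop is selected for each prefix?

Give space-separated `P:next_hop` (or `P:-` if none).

Op 1: best P0=NH1 P1=- P2=-
Op 2: best P0=NH1 P1=- P2=-
Op 3: best P0=NH1 P1=- P2=-
Op 4: best P0=NH1 P1=- P2=NH2
Op 5: best P0=NH0 P1=- P2=NH2
Op 6: best P0=NH0 P1=NH0 P2=NH2
Op 7: best P0=NH0 P1=NH0 P2=NH2
Op 8: best P0=NH0 P1=NH0 P2=NH2
Op 9: best P0=NH0 P1=NH0 P2=NH1
Op 10: best P0=NH0 P1=NH0 P2=NH1

Answer: P0:NH0 P1:NH0 P2:NH1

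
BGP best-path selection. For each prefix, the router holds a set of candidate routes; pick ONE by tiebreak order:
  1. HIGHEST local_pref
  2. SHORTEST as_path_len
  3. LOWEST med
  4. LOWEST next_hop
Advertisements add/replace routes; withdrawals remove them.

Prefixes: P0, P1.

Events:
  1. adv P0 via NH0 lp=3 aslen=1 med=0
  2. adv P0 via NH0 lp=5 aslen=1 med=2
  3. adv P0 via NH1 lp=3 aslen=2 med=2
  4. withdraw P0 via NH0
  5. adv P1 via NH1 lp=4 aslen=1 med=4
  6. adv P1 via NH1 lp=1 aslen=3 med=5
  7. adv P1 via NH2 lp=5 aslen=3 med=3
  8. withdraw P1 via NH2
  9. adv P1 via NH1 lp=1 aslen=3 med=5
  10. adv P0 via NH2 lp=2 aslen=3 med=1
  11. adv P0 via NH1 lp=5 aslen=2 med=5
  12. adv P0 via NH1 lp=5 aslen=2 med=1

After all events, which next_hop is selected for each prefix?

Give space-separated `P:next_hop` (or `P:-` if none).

Answer: P0:NH1 P1:NH1

Derivation:
Op 1: best P0=NH0 P1=-
Op 2: best P0=NH0 P1=-
Op 3: best P0=NH0 P1=-
Op 4: best P0=NH1 P1=-
Op 5: best P0=NH1 P1=NH1
Op 6: best P0=NH1 P1=NH1
Op 7: best P0=NH1 P1=NH2
Op 8: best P0=NH1 P1=NH1
Op 9: best P0=NH1 P1=NH1
Op 10: best P0=NH1 P1=NH1
Op 11: best P0=NH1 P1=NH1
Op 12: best P0=NH1 P1=NH1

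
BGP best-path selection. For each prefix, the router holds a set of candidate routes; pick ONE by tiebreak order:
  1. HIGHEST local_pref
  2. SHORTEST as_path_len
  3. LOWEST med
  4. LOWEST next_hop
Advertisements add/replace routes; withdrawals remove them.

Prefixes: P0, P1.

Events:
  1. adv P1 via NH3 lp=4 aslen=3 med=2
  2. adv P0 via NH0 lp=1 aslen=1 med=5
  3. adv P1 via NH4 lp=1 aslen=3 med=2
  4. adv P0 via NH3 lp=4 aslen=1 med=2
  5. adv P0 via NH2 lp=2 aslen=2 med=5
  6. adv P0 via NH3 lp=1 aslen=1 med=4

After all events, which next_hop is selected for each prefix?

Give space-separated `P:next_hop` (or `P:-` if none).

Op 1: best P0=- P1=NH3
Op 2: best P0=NH0 P1=NH3
Op 3: best P0=NH0 P1=NH3
Op 4: best P0=NH3 P1=NH3
Op 5: best P0=NH3 P1=NH3
Op 6: best P0=NH2 P1=NH3

Answer: P0:NH2 P1:NH3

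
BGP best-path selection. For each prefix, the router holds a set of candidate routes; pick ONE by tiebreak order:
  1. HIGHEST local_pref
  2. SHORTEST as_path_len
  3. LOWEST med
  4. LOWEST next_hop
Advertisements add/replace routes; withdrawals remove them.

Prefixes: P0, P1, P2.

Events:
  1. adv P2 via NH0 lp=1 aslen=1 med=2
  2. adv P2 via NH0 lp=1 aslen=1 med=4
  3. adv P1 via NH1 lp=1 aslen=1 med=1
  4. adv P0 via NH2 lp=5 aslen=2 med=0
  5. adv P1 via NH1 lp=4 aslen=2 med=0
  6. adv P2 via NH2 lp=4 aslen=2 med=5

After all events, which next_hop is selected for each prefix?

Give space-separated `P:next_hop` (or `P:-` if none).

Op 1: best P0=- P1=- P2=NH0
Op 2: best P0=- P1=- P2=NH0
Op 3: best P0=- P1=NH1 P2=NH0
Op 4: best P0=NH2 P1=NH1 P2=NH0
Op 5: best P0=NH2 P1=NH1 P2=NH0
Op 6: best P0=NH2 P1=NH1 P2=NH2

Answer: P0:NH2 P1:NH1 P2:NH2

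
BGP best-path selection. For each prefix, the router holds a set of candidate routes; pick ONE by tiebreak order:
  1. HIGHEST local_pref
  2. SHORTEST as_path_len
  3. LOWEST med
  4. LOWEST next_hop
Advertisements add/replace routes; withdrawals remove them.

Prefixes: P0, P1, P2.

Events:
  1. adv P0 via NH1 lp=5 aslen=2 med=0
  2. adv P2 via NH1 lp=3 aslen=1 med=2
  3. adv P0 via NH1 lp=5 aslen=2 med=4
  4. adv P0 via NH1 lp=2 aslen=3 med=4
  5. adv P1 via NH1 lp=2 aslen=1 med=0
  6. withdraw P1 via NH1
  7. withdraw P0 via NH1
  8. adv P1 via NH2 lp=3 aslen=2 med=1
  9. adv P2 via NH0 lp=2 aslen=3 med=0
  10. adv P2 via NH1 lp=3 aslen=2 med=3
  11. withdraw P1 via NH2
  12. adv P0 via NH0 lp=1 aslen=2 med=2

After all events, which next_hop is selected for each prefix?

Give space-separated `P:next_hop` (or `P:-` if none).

Op 1: best P0=NH1 P1=- P2=-
Op 2: best P0=NH1 P1=- P2=NH1
Op 3: best P0=NH1 P1=- P2=NH1
Op 4: best P0=NH1 P1=- P2=NH1
Op 5: best P0=NH1 P1=NH1 P2=NH1
Op 6: best P0=NH1 P1=- P2=NH1
Op 7: best P0=- P1=- P2=NH1
Op 8: best P0=- P1=NH2 P2=NH1
Op 9: best P0=- P1=NH2 P2=NH1
Op 10: best P0=- P1=NH2 P2=NH1
Op 11: best P0=- P1=- P2=NH1
Op 12: best P0=NH0 P1=- P2=NH1

Answer: P0:NH0 P1:- P2:NH1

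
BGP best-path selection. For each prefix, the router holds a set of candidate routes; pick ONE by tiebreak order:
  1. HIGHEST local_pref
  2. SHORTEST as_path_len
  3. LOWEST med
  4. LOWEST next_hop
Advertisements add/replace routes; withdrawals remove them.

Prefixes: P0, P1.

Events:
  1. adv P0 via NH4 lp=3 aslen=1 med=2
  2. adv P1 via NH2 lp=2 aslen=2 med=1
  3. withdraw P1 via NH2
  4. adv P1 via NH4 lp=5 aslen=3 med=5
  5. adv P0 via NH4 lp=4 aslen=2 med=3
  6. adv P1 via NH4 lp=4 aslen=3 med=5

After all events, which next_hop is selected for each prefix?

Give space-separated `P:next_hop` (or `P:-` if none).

Op 1: best P0=NH4 P1=-
Op 2: best P0=NH4 P1=NH2
Op 3: best P0=NH4 P1=-
Op 4: best P0=NH4 P1=NH4
Op 5: best P0=NH4 P1=NH4
Op 6: best P0=NH4 P1=NH4

Answer: P0:NH4 P1:NH4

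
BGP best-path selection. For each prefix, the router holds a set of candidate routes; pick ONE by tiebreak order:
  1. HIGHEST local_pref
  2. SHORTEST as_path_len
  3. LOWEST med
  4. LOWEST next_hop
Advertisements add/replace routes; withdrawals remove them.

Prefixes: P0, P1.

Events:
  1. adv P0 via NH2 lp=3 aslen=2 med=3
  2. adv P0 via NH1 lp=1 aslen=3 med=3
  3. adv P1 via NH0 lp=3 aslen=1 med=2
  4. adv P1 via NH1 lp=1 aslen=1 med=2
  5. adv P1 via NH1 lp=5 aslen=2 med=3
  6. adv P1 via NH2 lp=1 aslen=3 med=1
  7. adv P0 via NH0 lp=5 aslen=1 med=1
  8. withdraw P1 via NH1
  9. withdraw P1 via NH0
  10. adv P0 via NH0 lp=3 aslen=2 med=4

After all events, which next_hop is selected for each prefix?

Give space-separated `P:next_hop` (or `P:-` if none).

Op 1: best P0=NH2 P1=-
Op 2: best P0=NH2 P1=-
Op 3: best P0=NH2 P1=NH0
Op 4: best P0=NH2 P1=NH0
Op 5: best P0=NH2 P1=NH1
Op 6: best P0=NH2 P1=NH1
Op 7: best P0=NH0 P1=NH1
Op 8: best P0=NH0 P1=NH0
Op 9: best P0=NH0 P1=NH2
Op 10: best P0=NH2 P1=NH2

Answer: P0:NH2 P1:NH2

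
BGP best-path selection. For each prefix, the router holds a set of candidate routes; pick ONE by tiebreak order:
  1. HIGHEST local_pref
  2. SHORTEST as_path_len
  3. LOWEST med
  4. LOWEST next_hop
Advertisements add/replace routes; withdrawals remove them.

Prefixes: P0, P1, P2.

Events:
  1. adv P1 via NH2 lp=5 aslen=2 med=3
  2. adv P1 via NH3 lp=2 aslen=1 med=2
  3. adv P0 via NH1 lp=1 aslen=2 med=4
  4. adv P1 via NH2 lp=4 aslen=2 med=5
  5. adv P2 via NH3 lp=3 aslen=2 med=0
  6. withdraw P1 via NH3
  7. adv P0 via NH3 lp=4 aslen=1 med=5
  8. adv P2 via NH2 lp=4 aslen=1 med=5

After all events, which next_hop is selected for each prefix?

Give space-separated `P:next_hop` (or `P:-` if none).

Answer: P0:NH3 P1:NH2 P2:NH2

Derivation:
Op 1: best P0=- P1=NH2 P2=-
Op 2: best P0=- P1=NH2 P2=-
Op 3: best P0=NH1 P1=NH2 P2=-
Op 4: best P0=NH1 P1=NH2 P2=-
Op 5: best P0=NH1 P1=NH2 P2=NH3
Op 6: best P0=NH1 P1=NH2 P2=NH3
Op 7: best P0=NH3 P1=NH2 P2=NH3
Op 8: best P0=NH3 P1=NH2 P2=NH2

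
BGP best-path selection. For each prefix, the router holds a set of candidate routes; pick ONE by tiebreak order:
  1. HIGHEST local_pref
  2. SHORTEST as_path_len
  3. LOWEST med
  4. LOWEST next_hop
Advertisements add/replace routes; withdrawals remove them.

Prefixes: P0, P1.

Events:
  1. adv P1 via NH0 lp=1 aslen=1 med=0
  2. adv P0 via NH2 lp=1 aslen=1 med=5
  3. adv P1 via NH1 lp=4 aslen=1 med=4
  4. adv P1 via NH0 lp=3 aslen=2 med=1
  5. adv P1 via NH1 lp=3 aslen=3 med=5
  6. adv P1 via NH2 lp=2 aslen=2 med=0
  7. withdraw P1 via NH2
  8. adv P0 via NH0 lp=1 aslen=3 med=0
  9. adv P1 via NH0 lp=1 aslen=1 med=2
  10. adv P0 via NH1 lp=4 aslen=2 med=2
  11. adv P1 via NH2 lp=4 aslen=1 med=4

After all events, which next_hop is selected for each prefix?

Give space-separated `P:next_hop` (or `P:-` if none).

Op 1: best P0=- P1=NH0
Op 2: best P0=NH2 P1=NH0
Op 3: best P0=NH2 P1=NH1
Op 4: best P0=NH2 P1=NH1
Op 5: best P0=NH2 P1=NH0
Op 6: best P0=NH2 P1=NH0
Op 7: best P0=NH2 P1=NH0
Op 8: best P0=NH2 P1=NH0
Op 9: best P0=NH2 P1=NH1
Op 10: best P0=NH1 P1=NH1
Op 11: best P0=NH1 P1=NH2

Answer: P0:NH1 P1:NH2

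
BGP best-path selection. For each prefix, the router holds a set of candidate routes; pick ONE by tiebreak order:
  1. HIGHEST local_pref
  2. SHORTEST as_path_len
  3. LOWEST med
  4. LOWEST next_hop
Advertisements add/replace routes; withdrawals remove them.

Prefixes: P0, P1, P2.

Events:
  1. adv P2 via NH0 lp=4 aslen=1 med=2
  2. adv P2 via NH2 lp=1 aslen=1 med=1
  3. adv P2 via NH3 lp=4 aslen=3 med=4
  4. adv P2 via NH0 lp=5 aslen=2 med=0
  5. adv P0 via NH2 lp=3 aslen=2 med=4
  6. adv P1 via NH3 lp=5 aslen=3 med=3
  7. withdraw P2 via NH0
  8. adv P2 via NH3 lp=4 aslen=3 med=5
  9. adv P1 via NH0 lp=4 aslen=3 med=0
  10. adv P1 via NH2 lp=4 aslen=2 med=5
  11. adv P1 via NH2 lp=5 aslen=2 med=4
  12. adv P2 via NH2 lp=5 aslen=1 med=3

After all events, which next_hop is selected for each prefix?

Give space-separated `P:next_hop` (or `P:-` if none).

Answer: P0:NH2 P1:NH2 P2:NH2

Derivation:
Op 1: best P0=- P1=- P2=NH0
Op 2: best P0=- P1=- P2=NH0
Op 3: best P0=- P1=- P2=NH0
Op 4: best P0=- P1=- P2=NH0
Op 5: best P0=NH2 P1=- P2=NH0
Op 6: best P0=NH2 P1=NH3 P2=NH0
Op 7: best P0=NH2 P1=NH3 P2=NH3
Op 8: best P0=NH2 P1=NH3 P2=NH3
Op 9: best P0=NH2 P1=NH3 P2=NH3
Op 10: best P0=NH2 P1=NH3 P2=NH3
Op 11: best P0=NH2 P1=NH2 P2=NH3
Op 12: best P0=NH2 P1=NH2 P2=NH2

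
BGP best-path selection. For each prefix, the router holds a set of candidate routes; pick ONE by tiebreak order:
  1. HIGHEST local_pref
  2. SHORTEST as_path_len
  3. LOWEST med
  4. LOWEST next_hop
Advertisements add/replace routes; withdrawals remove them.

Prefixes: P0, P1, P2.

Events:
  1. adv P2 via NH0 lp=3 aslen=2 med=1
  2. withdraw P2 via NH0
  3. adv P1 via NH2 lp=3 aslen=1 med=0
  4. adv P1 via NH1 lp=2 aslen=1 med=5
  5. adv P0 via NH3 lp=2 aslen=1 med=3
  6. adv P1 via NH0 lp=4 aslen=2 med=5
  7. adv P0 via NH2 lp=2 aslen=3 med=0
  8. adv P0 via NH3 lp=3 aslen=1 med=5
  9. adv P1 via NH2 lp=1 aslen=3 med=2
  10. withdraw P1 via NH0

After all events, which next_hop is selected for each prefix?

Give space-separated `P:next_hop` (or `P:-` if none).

Op 1: best P0=- P1=- P2=NH0
Op 2: best P0=- P1=- P2=-
Op 3: best P0=- P1=NH2 P2=-
Op 4: best P0=- P1=NH2 P2=-
Op 5: best P0=NH3 P1=NH2 P2=-
Op 6: best P0=NH3 P1=NH0 P2=-
Op 7: best P0=NH3 P1=NH0 P2=-
Op 8: best P0=NH3 P1=NH0 P2=-
Op 9: best P0=NH3 P1=NH0 P2=-
Op 10: best P0=NH3 P1=NH1 P2=-

Answer: P0:NH3 P1:NH1 P2:-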